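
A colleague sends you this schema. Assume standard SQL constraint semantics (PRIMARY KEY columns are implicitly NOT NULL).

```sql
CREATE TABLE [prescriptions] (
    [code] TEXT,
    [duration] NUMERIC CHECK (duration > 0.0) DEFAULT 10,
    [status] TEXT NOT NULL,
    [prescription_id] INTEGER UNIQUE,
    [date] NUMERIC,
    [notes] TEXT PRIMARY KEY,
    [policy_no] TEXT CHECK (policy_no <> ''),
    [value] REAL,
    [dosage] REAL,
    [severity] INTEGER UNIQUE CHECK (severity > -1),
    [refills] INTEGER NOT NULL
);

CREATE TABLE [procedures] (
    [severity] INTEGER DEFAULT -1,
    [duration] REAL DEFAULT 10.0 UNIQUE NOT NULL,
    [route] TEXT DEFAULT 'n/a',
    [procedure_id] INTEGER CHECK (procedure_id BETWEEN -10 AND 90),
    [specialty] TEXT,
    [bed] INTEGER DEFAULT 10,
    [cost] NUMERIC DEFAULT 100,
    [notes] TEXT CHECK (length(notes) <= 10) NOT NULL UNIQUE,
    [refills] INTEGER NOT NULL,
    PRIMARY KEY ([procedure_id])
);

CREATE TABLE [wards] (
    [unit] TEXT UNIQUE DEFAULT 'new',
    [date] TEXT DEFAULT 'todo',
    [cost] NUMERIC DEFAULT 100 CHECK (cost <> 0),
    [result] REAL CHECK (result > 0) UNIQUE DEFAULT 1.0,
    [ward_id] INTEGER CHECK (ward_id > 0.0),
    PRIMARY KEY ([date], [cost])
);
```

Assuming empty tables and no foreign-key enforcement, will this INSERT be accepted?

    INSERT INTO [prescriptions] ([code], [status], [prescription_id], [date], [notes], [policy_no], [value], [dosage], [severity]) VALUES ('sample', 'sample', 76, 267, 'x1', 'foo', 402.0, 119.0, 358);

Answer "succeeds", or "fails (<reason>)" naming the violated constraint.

refills is omitted from the column list and has no DEFAULT, so it would receive NULL.
But refills is declared NOT NULL.

fails (NOT NULL on refills)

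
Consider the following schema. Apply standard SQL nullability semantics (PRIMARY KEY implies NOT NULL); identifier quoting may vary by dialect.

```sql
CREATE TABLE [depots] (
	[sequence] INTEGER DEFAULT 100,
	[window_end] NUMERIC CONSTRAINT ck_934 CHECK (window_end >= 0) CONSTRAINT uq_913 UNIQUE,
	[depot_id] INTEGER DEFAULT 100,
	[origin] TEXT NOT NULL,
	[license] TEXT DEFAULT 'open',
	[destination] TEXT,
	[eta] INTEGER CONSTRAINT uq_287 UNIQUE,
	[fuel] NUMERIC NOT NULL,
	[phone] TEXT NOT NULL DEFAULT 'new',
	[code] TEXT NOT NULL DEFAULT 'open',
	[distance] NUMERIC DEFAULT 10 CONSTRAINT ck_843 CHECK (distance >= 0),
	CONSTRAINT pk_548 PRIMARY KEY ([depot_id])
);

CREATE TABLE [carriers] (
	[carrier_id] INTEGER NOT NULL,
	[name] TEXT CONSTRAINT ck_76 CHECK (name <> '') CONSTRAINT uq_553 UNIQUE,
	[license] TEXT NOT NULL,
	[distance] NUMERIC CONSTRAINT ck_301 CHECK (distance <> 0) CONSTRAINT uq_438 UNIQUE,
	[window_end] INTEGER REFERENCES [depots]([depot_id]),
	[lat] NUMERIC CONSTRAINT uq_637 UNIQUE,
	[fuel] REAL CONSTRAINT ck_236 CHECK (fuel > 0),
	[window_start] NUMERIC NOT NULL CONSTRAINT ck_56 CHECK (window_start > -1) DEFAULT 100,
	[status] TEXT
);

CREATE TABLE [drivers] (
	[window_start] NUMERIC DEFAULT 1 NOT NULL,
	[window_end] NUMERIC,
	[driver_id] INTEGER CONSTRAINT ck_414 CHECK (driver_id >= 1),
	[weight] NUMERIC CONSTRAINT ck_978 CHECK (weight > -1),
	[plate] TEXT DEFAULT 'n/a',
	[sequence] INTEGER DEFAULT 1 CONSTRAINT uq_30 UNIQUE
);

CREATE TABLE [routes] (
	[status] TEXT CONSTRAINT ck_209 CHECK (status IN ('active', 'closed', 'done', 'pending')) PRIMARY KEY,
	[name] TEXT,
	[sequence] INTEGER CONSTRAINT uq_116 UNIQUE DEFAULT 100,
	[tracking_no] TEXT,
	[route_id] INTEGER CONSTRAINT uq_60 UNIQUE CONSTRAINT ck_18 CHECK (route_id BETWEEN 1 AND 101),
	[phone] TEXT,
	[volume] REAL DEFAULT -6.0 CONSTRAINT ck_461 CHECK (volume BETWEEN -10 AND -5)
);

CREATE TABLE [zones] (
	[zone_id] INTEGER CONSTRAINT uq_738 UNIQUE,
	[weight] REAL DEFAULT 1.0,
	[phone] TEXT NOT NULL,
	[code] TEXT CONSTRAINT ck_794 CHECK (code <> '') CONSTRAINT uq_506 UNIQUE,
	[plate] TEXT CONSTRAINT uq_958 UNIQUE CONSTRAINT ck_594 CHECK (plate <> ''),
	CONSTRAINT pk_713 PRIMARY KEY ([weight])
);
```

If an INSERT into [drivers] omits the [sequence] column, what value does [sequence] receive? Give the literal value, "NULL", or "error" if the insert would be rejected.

1

sequence has an explicit DEFAULT 1.
When the column is omitted from an INSERT, that default is used.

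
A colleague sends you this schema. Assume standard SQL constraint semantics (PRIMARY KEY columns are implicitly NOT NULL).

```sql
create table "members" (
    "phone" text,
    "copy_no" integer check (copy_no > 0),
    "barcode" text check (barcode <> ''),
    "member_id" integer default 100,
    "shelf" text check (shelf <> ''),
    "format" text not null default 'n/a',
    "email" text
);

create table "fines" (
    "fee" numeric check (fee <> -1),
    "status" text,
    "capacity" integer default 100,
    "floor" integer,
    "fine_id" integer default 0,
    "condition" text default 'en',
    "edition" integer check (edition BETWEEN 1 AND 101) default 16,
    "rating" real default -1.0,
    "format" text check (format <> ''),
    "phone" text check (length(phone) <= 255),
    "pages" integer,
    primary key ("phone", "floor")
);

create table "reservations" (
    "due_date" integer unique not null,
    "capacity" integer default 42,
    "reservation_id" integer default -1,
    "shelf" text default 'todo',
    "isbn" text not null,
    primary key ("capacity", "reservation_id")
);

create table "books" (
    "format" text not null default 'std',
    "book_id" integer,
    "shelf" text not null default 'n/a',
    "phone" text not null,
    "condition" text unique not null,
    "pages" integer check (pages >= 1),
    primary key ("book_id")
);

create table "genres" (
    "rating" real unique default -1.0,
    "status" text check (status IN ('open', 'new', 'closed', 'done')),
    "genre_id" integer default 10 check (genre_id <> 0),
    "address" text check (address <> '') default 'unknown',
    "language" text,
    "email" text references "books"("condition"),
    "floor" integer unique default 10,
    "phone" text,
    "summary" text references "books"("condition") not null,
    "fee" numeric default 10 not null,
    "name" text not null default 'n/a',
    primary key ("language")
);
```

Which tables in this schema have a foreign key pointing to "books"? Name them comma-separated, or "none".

genres

- genres.email references books(condition).
- genres.summary references books(condition).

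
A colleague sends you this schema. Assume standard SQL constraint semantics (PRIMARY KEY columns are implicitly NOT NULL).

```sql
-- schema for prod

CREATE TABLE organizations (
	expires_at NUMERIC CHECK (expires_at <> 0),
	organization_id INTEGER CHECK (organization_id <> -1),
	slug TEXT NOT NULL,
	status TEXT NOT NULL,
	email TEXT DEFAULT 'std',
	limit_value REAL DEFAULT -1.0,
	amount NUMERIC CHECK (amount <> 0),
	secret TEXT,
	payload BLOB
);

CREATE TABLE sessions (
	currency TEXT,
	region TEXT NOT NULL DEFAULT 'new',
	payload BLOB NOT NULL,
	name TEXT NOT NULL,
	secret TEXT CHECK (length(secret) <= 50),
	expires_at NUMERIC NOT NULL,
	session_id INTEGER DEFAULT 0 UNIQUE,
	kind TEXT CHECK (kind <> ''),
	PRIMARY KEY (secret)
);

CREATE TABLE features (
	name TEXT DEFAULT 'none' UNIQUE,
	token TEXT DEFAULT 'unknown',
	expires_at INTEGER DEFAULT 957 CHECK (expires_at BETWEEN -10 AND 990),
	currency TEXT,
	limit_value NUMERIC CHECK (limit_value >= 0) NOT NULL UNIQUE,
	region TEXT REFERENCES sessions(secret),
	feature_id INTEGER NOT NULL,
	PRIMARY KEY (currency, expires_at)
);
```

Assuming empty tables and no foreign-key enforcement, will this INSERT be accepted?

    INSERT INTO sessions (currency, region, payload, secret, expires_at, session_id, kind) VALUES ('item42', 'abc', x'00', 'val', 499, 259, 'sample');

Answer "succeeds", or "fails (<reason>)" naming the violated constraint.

name is omitted from the column list and has no DEFAULT, so it would receive NULL.
But name is declared NOT NULL.

fails (NOT NULL on name)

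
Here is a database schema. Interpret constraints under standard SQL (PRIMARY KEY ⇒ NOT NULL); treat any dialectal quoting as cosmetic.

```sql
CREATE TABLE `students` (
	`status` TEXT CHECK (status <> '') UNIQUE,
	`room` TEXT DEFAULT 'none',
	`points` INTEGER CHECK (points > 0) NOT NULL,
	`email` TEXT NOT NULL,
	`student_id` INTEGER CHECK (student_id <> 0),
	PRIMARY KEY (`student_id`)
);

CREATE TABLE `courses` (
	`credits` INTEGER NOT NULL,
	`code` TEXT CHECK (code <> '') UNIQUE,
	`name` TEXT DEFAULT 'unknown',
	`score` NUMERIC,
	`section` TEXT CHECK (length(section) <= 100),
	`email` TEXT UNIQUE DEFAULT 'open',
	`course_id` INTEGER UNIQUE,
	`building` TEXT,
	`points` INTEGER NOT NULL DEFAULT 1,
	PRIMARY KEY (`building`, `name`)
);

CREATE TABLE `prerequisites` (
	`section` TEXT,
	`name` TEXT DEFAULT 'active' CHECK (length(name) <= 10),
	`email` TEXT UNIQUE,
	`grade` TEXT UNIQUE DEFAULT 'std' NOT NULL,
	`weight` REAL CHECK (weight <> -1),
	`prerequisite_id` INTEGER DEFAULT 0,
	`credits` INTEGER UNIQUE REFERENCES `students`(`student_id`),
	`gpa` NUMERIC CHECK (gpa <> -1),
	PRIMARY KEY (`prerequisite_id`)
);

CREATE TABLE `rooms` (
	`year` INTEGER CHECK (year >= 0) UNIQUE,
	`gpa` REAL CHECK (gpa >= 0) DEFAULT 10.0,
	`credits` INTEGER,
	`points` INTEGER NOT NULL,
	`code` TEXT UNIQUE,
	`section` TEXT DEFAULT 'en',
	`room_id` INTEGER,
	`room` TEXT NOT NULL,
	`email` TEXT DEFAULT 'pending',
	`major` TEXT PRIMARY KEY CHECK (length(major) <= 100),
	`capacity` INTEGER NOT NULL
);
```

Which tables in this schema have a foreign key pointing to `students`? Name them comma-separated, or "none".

- prerequisites.credits references students(student_id).

prerequisites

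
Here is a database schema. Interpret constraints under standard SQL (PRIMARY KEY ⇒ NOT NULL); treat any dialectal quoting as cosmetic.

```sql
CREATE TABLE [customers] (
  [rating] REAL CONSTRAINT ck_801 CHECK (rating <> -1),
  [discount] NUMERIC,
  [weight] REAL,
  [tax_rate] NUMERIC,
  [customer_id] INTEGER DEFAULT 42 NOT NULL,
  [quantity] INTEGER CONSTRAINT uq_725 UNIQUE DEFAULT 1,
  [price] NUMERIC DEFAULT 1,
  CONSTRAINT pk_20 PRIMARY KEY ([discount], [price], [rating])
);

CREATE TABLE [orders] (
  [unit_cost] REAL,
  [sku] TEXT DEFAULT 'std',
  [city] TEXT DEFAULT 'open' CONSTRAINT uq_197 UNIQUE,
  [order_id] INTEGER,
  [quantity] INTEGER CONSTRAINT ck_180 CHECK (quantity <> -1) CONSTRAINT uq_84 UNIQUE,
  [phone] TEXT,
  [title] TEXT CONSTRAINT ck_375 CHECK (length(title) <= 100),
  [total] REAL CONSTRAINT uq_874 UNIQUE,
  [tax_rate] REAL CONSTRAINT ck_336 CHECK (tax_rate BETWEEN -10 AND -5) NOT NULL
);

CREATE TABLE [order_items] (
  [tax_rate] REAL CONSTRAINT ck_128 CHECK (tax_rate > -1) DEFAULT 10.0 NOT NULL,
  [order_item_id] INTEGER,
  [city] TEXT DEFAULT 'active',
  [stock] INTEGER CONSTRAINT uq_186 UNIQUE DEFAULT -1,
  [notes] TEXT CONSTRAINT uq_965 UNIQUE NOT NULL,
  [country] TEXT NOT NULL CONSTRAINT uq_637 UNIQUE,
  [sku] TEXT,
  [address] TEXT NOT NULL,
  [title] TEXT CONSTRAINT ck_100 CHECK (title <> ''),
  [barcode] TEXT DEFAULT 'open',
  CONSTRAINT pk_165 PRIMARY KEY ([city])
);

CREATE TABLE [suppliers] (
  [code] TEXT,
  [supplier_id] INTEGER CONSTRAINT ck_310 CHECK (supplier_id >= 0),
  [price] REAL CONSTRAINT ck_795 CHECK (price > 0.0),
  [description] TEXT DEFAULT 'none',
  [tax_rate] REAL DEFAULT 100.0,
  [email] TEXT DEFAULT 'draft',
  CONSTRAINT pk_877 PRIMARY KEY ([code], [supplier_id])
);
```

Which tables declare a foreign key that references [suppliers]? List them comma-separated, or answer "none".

none

No REFERENCES clause anywhere in the schema names suppliers.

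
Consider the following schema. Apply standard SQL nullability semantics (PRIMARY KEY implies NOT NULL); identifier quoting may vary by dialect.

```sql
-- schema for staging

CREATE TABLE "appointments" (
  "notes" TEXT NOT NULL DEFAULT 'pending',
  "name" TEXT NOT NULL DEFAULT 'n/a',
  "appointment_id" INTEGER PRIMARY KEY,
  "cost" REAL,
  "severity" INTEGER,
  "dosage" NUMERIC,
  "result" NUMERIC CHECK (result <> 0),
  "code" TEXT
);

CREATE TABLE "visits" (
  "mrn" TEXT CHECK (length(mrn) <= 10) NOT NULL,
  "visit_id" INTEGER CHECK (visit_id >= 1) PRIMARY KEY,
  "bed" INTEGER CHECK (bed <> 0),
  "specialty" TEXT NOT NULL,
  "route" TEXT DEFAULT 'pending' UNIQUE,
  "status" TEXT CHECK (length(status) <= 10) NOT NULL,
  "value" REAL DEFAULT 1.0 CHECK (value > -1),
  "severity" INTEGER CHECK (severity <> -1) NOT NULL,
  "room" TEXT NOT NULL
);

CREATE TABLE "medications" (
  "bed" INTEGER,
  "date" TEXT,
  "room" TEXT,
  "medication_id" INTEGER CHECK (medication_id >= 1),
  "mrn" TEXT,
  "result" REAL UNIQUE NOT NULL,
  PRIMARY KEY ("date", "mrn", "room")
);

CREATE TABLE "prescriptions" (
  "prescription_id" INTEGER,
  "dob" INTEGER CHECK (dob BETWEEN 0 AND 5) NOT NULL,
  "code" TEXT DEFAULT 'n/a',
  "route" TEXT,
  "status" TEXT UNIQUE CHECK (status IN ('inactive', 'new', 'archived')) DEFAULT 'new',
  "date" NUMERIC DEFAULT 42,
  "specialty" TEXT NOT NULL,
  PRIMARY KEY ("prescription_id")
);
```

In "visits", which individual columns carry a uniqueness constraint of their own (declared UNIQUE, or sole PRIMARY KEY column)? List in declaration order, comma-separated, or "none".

visit_id, route

- mrn: no UNIQUE or single-column PK constraint.
- visit_id: single-column PRIMARY KEY → unique.
- bed: no UNIQUE or single-column PK constraint.
- specialty: no UNIQUE or single-column PK constraint.
- route: declared UNIQUE → unique.
- status: no UNIQUE or single-column PK constraint.
- value: no UNIQUE or single-column PK constraint.
- severity: no UNIQUE or single-column PK constraint.
- room: no UNIQUE or single-column PK constraint.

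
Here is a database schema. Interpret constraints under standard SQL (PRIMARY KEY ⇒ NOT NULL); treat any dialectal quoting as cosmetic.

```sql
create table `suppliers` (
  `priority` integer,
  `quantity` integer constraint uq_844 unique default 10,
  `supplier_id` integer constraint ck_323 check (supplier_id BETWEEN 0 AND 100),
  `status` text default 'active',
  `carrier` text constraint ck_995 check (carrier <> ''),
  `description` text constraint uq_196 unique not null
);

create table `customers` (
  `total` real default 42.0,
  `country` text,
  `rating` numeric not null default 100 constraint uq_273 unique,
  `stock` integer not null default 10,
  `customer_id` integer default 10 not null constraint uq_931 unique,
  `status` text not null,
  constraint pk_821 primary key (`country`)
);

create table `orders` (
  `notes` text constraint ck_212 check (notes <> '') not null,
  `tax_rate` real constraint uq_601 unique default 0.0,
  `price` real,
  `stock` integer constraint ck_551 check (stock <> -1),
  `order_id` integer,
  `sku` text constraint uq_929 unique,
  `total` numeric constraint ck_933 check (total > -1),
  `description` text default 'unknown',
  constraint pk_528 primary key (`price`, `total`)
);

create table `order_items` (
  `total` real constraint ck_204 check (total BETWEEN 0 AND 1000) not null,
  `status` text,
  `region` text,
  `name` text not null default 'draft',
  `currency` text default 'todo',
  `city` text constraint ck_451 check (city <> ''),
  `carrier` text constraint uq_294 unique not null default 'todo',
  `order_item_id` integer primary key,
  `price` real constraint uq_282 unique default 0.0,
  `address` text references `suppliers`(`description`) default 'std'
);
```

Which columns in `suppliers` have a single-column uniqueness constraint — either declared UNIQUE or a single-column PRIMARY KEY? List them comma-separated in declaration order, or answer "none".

- priority: no UNIQUE or single-column PK constraint.
- quantity: declared UNIQUE → unique.
- supplier_id: no UNIQUE or single-column PK constraint.
- status: no UNIQUE or single-column PK constraint.
- carrier: no UNIQUE or single-column PK constraint.
- description: declared UNIQUE → unique.

quantity, description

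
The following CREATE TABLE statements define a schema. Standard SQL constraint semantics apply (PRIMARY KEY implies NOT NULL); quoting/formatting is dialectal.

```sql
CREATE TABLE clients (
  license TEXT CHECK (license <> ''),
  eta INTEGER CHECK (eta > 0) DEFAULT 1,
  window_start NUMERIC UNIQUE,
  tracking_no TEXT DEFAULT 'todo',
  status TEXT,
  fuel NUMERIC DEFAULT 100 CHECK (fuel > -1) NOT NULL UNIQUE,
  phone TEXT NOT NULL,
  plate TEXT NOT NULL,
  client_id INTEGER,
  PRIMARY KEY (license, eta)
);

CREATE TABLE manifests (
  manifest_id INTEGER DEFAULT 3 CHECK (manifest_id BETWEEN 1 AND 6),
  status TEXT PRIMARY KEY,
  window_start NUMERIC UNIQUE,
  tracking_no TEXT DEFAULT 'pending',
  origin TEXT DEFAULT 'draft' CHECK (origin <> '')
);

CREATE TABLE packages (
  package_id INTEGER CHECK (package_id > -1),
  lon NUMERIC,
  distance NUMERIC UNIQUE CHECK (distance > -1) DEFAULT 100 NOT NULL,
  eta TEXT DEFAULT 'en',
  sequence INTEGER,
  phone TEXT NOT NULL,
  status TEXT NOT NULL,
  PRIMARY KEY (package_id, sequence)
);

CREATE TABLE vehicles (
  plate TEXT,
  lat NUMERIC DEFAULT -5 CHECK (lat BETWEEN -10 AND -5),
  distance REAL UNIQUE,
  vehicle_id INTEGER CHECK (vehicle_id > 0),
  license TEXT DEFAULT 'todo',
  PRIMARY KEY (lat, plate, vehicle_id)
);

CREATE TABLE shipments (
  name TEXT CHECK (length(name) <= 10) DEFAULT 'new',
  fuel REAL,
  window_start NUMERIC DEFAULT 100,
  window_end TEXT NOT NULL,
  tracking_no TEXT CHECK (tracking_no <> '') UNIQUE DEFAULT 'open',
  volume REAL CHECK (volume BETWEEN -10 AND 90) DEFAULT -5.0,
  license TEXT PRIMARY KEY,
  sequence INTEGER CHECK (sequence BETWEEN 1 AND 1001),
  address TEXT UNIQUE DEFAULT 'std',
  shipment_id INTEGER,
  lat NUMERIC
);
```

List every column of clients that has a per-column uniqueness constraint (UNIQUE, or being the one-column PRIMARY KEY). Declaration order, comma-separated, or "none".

- license: part of a composite PRIMARY KEY — only the tuple is unique, not this column on its own.
- eta: part of a composite PRIMARY KEY — only the tuple is unique, not this column on its own.
- window_start: declared UNIQUE → unique.
- tracking_no: no UNIQUE or single-column PK constraint.
- status: no UNIQUE or single-column PK constraint.
- fuel: declared UNIQUE → unique.
- phone: no UNIQUE or single-column PK constraint.
- plate: no UNIQUE or single-column PK constraint.
- client_id: no UNIQUE or single-column PK constraint.

window_start, fuel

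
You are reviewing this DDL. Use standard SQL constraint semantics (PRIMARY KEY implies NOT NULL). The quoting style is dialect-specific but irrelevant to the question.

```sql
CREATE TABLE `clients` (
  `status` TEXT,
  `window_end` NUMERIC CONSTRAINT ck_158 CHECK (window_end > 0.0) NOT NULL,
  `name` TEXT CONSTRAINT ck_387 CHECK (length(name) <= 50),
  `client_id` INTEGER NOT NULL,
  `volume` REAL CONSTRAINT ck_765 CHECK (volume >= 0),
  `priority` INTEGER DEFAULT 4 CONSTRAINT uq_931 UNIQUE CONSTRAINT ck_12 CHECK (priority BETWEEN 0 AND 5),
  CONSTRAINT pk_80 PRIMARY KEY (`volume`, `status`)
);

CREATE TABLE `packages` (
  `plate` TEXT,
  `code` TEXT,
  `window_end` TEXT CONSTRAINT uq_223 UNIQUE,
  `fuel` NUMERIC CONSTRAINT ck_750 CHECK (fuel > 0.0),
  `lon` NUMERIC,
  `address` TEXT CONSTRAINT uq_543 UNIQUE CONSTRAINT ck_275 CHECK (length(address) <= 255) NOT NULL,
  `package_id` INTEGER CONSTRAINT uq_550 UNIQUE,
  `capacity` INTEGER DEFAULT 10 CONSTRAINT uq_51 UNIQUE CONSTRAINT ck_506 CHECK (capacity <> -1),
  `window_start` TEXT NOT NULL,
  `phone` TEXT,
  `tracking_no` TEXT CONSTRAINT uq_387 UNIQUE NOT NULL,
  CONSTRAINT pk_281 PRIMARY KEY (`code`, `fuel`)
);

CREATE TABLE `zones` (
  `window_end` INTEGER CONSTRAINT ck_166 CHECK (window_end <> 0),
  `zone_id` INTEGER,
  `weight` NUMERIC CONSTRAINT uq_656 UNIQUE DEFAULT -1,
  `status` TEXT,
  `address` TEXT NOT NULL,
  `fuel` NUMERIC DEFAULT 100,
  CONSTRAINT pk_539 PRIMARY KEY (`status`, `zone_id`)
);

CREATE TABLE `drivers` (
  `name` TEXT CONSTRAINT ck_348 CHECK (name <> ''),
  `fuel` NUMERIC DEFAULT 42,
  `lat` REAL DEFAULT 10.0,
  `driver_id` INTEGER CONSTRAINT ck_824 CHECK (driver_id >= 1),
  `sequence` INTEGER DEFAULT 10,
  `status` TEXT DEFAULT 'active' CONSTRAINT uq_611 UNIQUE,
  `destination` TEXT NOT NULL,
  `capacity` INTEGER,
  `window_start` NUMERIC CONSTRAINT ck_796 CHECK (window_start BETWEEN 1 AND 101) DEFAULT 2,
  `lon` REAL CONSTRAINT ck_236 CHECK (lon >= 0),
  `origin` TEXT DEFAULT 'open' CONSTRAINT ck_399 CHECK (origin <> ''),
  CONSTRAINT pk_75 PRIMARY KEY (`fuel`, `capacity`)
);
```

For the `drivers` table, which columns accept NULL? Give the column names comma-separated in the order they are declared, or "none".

- name: CHECK does not forbid NULL (a CHECK constraint passes when its expression is NULL) → nullable.
- fuel: part of the PRIMARY KEY, which implies NOT NULL → not nullable.
- lat: DEFAULT only fills an omitted column; an explicit NULL is still allowed → nullable.
- driver_id: CHECK does not forbid NULL (a CHECK constraint passes when its expression is NULL) → nullable.
- sequence: DEFAULT only fills an omitted column; an explicit NULL is still allowed → nullable.
- status: UNIQUE does not imply NOT NULL → nullable.
- destination: declared NOT NULL → not nullable.
- capacity: part of the PRIMARY KEY, which implies NOT NULL → not nullable.
- window_start: CHECK does not forbid NULL (a CHECK constraint passes when its expression is NULL) → nullable.
- lon: CHECK does not forbid NULL (a CHECK constraint passes when its expression is NULL) → nullable.
- origin: CHECK does not forbid NULL (a CHECK constraint passes when its expression is NULL) → nullable.

name, lat, driver_id, sequence, status, window_start, lon, origin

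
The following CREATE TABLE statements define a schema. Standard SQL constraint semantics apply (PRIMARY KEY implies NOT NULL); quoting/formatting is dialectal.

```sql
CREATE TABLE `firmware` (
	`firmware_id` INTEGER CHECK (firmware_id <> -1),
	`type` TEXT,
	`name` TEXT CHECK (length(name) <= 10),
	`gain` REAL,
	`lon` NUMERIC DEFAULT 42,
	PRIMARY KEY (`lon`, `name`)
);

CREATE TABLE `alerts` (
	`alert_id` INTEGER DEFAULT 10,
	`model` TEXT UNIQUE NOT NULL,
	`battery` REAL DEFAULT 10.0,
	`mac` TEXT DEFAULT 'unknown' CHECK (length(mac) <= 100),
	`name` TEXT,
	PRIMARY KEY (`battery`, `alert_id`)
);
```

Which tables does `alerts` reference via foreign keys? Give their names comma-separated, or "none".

none

No column in alerts has a REFERENCES clause.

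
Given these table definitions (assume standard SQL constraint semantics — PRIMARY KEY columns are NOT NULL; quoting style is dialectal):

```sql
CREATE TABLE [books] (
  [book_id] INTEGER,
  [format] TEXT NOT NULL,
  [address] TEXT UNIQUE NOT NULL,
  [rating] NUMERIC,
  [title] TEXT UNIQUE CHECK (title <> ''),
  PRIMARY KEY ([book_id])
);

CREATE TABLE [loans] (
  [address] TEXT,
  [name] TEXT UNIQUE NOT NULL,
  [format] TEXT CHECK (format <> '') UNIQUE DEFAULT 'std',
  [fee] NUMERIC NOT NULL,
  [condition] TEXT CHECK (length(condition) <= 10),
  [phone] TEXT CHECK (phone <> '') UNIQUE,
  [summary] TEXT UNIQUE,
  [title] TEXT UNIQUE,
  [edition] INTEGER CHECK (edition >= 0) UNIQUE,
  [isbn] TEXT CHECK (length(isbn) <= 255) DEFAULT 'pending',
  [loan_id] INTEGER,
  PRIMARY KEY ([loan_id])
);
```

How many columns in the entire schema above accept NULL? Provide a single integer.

books: 2 nullable (rating, title — PK (book_id) and explicit NOT NULL columns excluded).
loans: 8 nullable (address, format, condition, phone, summary, title, edition, isbn — PK (loan_id) and explicit NOT NULL columns excluded).
Total: 2 + 8 = 10.

10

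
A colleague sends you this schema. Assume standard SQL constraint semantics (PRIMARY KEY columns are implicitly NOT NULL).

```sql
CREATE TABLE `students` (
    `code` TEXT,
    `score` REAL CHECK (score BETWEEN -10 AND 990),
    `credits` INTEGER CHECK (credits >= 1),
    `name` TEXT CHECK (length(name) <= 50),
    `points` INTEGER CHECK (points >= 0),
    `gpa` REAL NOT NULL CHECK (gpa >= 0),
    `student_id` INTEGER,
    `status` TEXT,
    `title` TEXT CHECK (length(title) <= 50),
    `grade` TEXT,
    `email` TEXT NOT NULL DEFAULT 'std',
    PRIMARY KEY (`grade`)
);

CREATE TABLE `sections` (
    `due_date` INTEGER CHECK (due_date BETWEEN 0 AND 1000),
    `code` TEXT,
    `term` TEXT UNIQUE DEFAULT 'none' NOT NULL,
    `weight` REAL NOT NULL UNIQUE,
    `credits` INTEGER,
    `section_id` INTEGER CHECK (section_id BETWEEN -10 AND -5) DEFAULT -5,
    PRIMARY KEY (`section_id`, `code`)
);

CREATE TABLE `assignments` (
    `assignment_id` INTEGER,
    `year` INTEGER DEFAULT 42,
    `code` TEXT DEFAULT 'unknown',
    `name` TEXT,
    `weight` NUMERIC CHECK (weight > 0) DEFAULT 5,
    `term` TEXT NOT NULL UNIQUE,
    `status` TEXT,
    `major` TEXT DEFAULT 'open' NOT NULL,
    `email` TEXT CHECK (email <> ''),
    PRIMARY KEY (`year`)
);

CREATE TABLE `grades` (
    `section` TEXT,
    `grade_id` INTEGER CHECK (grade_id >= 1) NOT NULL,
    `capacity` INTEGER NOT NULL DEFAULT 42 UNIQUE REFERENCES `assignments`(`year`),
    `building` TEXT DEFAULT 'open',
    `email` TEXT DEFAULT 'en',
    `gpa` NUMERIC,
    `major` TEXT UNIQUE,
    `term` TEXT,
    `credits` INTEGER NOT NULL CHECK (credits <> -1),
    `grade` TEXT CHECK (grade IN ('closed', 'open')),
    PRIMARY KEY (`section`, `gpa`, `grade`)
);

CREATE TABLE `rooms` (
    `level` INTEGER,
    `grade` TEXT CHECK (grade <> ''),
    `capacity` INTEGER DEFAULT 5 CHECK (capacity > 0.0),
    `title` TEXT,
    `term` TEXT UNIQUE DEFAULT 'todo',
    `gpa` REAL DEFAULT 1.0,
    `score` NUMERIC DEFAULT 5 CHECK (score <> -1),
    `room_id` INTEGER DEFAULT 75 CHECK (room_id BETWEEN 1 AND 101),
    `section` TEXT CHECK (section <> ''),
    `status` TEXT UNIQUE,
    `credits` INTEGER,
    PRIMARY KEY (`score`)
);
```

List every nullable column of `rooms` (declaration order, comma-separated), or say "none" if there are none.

level, grade, capacity, title, term, gpa, room_id, section, status, credits

- level: no NOT NULL constraint applies → nullable.
- grade: CHECK does not forbid NULL (a CHECK constraint passes when its expression is NULL) → nullable.
- capacity: CHECK does not forbid NULL (a CHECK constraint passes when its expression is NULL) → nullable.
- title: no NOT NULL constraint applies → nullable.
- term: UNIQUE does not imply NOT NULL → nullable.
- gpa: DEFAULT only fills an omitted column; an explicit NULL is still allowed → nullable.
- score: part of the PRIMARY KEY, which implies NOT NULL → not nullable.
- room_id: CHECK does not forbid NULL (a CHECK constraint passes when its expression is NULL) → nullable.
- section: CHECK does not forbid NULL (a CHECK constraint passes when its expression is NULL) → nullable.
- status: UNIQUE does not imply NOT NULL → nullable.
- credits: no NOT NULL constraint applies → nullable.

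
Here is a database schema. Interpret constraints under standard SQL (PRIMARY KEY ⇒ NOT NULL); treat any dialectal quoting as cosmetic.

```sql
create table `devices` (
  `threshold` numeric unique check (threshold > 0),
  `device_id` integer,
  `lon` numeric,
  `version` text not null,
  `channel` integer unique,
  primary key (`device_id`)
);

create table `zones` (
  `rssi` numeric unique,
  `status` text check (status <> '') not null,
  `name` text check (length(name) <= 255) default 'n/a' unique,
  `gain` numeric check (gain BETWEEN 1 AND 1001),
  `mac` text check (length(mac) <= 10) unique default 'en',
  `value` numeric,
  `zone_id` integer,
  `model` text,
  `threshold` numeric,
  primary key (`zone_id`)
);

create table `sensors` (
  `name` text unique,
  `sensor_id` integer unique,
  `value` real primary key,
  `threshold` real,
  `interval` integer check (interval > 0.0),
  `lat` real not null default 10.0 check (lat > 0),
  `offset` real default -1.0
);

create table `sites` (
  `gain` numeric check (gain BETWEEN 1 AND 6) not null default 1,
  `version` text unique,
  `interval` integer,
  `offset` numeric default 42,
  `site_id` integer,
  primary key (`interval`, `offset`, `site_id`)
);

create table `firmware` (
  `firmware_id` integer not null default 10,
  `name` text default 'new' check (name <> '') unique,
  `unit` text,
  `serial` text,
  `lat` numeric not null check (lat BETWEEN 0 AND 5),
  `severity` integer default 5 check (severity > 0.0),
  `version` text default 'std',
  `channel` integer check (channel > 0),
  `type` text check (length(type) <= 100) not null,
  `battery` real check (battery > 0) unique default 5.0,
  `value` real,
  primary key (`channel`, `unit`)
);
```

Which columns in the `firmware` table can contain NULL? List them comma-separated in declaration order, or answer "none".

- firmware_id: declared NOT NULL → not nullable.
- name: CHECK does not forbid NULL (a CHECK constraint passes when its expression is NULL) → nullable.
- unit: part of the PRIMARY KEY, which implies NOT NULL → not nullable.
- serial: no NOT NULL constraint applies → nullable.
- lat: declared NOT NULL → not nullable.
- severity: CHECK does not forbid NULL (a CHECK constraint passes when its expression is NULL) → nullable.
- version: DEFAULT only fills an omitted column; an explicit NULL is still allowed → nullable.
- channel: part of the PRIMARY KEY, which implies NOT NULL → not nullable.
- type: declared NOT NULL → not nullable.
- battery: CHECK does not forbid NULL (a CHECK constraint passes when its expression is NULL) → nullable.
- value: no NOT NULL constraint applies → nullable.

name, serial, severity, version, battery, value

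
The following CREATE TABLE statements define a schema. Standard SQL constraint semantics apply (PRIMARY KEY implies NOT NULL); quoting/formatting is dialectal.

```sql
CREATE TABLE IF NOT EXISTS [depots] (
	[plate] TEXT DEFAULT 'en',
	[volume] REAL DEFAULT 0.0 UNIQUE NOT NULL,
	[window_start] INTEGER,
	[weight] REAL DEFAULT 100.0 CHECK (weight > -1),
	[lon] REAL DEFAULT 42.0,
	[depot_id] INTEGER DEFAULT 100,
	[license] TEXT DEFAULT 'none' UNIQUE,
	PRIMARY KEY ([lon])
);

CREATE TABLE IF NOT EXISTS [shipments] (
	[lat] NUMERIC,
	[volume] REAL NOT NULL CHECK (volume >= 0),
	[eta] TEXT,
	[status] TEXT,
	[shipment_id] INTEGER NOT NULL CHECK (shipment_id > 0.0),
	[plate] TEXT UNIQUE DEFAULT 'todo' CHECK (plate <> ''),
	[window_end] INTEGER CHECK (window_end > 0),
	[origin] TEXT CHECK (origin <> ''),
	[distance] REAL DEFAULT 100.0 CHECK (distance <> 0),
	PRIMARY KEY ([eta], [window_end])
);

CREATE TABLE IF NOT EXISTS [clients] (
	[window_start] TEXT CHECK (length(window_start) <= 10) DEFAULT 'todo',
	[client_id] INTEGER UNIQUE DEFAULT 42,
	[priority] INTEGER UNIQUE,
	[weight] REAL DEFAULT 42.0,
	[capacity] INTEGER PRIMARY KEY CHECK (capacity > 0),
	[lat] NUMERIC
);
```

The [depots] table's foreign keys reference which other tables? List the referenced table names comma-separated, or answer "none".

No column in depots has a REFERENCES clause.

none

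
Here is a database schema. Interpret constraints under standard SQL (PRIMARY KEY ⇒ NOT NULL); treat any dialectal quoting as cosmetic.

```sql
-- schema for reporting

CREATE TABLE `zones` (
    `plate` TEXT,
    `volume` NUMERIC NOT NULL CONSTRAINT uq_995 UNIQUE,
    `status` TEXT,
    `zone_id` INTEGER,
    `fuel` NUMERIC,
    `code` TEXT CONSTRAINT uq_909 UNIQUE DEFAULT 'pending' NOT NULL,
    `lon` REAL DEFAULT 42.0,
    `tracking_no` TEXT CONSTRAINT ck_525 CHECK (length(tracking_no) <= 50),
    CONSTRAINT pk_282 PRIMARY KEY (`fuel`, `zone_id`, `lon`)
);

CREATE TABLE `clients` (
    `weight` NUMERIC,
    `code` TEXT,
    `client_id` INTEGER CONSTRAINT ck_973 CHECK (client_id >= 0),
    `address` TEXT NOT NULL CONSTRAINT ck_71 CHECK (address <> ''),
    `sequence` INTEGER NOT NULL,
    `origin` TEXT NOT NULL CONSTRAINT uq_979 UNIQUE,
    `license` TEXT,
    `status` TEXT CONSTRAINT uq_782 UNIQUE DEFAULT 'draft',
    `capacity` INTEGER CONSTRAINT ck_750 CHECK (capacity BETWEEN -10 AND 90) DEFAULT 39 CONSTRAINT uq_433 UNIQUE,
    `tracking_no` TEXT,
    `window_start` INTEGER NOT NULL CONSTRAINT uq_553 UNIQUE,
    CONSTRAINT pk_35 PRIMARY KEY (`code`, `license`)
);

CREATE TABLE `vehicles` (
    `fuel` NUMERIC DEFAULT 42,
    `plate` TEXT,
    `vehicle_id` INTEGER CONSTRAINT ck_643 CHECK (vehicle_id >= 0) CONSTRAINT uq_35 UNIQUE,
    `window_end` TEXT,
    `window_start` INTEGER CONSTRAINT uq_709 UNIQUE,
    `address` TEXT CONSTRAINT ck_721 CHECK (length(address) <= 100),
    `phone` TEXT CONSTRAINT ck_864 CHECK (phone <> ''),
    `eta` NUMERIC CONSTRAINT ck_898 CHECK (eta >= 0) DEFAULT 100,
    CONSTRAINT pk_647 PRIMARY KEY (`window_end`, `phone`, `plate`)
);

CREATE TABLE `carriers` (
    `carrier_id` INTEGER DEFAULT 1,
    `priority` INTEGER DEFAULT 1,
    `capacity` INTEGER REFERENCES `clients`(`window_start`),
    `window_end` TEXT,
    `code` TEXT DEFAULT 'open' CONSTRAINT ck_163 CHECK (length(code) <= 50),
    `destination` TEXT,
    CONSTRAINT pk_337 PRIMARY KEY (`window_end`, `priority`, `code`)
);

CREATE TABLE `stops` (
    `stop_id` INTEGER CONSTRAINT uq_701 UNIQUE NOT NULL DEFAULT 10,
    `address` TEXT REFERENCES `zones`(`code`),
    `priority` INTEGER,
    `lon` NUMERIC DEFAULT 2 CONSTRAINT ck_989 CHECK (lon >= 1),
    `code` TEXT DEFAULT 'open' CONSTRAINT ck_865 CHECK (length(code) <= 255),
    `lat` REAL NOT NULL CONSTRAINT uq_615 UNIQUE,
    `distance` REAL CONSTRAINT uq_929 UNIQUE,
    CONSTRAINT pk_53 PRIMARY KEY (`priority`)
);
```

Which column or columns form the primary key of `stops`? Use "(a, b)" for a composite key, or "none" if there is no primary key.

priority

priority is declared PRIMARY KEY as a table-level PRIMARY KEY clause.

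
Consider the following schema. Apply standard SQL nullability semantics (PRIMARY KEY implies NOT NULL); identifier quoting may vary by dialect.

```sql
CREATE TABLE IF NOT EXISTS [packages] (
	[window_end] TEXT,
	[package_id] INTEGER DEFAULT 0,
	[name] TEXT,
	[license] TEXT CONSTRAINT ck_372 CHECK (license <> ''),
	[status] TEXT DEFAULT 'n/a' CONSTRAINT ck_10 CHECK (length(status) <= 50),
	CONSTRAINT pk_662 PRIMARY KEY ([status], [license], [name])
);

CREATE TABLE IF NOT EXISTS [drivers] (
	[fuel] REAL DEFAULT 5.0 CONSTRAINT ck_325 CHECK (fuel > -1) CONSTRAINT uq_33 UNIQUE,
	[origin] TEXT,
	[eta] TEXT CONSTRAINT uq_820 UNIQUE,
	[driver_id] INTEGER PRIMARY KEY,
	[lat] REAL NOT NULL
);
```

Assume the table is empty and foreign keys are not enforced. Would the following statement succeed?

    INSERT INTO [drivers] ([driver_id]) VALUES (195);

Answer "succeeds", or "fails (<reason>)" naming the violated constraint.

fails (NOT NULL on lat)

lat is omitted from the column list and has no DEFAULT, so it would receive NULL.
But lat is declared NOT NULL.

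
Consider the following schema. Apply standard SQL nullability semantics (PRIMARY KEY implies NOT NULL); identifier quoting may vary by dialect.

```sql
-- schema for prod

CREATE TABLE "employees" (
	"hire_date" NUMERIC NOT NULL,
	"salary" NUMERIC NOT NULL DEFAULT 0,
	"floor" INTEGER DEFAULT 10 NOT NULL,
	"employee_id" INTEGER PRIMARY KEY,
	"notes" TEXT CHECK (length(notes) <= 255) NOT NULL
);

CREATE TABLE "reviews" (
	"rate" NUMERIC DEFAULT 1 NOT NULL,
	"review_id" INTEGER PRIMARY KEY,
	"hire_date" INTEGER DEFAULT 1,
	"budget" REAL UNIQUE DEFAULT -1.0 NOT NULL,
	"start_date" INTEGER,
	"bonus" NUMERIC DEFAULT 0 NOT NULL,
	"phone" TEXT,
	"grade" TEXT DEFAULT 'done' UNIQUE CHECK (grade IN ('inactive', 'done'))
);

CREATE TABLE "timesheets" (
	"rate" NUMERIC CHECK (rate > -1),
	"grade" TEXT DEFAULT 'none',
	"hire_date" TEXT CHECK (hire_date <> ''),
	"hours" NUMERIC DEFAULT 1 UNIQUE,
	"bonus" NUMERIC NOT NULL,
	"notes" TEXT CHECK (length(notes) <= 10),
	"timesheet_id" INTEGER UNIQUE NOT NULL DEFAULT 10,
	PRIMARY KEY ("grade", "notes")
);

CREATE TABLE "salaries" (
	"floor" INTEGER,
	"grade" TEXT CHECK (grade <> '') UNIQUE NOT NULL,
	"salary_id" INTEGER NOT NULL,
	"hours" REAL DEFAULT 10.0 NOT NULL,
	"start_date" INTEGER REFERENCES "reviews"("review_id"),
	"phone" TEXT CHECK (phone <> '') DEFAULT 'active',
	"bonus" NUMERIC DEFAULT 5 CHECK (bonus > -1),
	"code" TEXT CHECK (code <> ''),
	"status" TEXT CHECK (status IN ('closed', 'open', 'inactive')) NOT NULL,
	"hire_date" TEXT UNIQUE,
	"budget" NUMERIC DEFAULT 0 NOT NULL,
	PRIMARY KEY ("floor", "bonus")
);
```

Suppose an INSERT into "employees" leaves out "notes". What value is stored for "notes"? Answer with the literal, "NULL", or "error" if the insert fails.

notes has no DEFAULT clause.
Omitting it would insert NULL, but it is declared NOT NULL, so the INSERT fails.

error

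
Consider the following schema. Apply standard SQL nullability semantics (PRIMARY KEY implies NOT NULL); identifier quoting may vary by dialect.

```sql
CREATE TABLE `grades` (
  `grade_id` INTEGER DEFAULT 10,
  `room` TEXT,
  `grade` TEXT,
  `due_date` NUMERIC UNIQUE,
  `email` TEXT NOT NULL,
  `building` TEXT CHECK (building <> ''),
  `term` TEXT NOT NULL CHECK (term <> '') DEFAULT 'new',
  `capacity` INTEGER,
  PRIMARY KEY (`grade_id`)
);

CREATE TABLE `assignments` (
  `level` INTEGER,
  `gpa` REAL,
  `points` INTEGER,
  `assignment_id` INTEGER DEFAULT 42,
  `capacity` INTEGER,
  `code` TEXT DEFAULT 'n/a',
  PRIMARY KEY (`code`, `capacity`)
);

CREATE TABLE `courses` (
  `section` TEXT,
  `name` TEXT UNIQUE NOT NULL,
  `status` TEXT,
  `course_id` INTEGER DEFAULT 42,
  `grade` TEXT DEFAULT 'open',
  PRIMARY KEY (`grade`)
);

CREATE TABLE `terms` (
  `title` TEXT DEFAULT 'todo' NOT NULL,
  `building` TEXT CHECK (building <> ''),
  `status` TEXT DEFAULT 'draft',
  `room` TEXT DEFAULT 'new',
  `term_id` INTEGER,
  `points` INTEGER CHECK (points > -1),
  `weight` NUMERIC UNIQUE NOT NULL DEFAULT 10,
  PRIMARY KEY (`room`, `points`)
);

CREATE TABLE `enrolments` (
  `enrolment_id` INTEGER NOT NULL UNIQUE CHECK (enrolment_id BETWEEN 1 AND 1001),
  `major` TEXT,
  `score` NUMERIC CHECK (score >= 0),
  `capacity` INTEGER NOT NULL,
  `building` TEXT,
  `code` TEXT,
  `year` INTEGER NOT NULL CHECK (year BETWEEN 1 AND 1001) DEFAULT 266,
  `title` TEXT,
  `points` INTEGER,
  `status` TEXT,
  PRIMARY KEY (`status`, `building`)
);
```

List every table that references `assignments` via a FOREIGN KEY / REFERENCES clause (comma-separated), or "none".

No REFERENCES clause anywhere in the schema names assignments.

none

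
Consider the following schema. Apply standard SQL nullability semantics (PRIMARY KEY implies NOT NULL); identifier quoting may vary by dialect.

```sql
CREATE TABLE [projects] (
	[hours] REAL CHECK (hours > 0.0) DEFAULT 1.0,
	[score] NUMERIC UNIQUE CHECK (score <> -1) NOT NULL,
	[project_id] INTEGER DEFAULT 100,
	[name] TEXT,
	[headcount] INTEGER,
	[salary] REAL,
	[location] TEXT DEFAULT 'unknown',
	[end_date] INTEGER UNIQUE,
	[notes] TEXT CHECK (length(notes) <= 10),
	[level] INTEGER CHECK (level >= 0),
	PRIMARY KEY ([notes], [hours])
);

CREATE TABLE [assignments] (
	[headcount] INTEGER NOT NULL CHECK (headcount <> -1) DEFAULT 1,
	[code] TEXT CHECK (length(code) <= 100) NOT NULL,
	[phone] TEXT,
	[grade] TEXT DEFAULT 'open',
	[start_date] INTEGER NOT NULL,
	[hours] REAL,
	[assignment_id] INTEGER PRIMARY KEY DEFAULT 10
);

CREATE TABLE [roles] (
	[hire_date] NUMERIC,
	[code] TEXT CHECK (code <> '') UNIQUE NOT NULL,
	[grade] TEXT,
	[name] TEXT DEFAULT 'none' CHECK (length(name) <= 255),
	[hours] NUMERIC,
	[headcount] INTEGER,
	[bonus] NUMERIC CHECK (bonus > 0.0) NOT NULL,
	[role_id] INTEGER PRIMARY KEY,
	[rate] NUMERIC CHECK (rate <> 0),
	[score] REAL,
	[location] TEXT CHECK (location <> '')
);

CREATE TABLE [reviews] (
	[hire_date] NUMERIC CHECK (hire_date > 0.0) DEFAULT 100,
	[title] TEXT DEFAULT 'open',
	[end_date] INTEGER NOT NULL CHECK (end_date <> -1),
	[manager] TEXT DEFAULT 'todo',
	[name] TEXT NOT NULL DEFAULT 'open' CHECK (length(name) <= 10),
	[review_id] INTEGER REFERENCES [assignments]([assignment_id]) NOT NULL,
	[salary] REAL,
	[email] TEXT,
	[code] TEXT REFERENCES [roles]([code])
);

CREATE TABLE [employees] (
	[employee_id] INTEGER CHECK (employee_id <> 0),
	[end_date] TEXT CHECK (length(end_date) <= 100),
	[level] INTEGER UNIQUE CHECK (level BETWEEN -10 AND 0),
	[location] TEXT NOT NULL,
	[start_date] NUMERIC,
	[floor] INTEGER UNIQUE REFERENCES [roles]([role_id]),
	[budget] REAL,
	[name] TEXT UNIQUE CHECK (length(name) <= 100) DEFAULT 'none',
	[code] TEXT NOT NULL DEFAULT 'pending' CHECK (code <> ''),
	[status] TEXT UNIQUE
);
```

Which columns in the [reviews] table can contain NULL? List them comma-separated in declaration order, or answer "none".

hire_date, title, manager, salary, email, code

- hire_date: CHECK does not forbid NULL (a CHECK constraint passes when its expression is NULL) → nullable.
- title: DEFAULT only fills an omitted column; an explicit NULL is still allowed → nullable.
- end_date: declared NOT NULL → not nullable.
- manager: DEFAULT only fills an omitted column; an explicit NULL is still allowed → nullable.
- name: declared NOT NULL → not nullable.
- review_id: declared NOT NULL → not nullable.
- salary: no NOT NULL constraint applies → nullable.
- email: no NOT NULL constraint applies → nullable.
- code: a foreign key column may be NULL unless separately constrained → nullable.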